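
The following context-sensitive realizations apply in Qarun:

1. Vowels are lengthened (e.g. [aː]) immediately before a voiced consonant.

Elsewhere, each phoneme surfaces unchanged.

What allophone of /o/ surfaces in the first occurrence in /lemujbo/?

/o/ (word-final): rule 1 targets it, but not before a voiced consonant → unchanged [o].

[o]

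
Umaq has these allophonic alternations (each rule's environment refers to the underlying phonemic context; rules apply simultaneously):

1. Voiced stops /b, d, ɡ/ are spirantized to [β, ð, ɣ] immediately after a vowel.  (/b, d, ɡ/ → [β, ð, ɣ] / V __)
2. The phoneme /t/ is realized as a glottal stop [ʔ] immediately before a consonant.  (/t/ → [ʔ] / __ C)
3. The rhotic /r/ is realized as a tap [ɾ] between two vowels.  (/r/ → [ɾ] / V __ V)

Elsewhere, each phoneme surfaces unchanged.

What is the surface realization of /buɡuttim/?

[buɣuʔtim]

/b/ (word-initial) fails the environment for rule 1, so it stays [b].
/u/ stays [u].
/ɡ/ (between /u/ and /u/): immediately after a vowel, so rule 1 applies → [ɣ].
/u/ (between /ɡ/ and /t/): no rule targets it → [u].
/t/ — between /u/ and /t/, immediately before a consonant — surfaces as [ʔ] (rule 2).
/t/ — between /t/ and /i/; rule 2 does not apply here → [t].
/i/ stays [i].
/m/ stays [m].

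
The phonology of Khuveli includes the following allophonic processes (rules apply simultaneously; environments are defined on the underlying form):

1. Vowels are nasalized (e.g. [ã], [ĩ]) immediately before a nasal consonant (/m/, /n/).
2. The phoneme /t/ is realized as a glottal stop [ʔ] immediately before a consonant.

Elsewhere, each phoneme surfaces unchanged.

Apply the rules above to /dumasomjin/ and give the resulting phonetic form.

[dũmasõmjĩn]

/d/ — not in any rule's target class → [d].
/u/ — between /d/ and /m/, before a nasal consonant — surfaces as [ũ] (rule 1).
/m/ (between /u/ and /a/) is unaffected → [m].
/a/ (between /m/ and /s/): rule 1 targets it, but not before a nasal consonant → unchanged [a].
/s/ — not in any rule's target class → [s].
/o/ (between /s/ and /m/) occurs before a nasal consonant → [õ] by rule 1.
/m/ (between /o/ and /j/): no rule targets it → [m].
/j/ (between /m/ and /i/) is unaffected → [j].
/i/ (between /j/ and /n/) occurs before a nasal consonant → [ĩ] by rule 1.
/n/ (word-final) is unaffected → [n].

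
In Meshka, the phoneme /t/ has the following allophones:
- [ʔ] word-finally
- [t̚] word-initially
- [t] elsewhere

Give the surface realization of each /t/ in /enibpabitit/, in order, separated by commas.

[t], [ʔ]

Occurrence 1 (position 9): no conditioning environment matches → elsewhere allophone [t].
Occurrence 2 (position 11): word-finally → [ʔ].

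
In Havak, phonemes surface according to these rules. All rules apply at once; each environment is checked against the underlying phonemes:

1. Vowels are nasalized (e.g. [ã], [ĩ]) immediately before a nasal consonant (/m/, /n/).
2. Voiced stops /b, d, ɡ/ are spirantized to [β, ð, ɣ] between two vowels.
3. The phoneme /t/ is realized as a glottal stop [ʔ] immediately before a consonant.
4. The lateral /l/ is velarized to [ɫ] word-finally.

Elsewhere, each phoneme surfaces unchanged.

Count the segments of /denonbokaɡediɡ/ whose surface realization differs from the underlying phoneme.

4

Segments that undergo a rule: /e/ → [ẽ] (rule 1); /o/ → [õ] (rule 1); /ɡ/ → [ɣ] (rule 2); /d/ → [ð] (rule 2).
All other segments surface unchanged.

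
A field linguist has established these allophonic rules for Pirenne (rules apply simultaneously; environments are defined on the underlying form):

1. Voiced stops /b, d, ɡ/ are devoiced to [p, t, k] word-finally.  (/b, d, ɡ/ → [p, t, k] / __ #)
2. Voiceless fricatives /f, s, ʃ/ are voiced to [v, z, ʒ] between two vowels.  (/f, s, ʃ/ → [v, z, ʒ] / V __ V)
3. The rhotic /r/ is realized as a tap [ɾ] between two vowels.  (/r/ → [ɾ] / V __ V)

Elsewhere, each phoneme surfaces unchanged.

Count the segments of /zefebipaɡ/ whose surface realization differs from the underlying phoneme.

2

Segments that undergo a rule: /f/ → [v] (rule 2); /ɡ/ → [k] (rule 1).
All other segments surface unchanged.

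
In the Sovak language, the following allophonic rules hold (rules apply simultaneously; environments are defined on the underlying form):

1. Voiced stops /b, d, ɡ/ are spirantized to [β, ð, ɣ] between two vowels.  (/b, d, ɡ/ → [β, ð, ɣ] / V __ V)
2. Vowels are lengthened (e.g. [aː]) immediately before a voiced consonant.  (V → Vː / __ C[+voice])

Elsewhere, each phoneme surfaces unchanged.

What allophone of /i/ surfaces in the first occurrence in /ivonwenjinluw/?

/i/ — word-initial, before a voiced consonant — surfaces as [iː] (rule 2).

[iː]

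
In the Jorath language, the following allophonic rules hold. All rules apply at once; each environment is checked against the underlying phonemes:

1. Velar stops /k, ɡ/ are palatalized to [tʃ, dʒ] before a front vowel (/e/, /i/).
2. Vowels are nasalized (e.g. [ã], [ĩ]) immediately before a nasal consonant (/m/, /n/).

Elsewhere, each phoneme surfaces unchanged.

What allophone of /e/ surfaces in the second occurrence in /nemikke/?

/e/ (word-final): rule 2 targets it, but not before a nasal consonant → unchanged [e].

[e]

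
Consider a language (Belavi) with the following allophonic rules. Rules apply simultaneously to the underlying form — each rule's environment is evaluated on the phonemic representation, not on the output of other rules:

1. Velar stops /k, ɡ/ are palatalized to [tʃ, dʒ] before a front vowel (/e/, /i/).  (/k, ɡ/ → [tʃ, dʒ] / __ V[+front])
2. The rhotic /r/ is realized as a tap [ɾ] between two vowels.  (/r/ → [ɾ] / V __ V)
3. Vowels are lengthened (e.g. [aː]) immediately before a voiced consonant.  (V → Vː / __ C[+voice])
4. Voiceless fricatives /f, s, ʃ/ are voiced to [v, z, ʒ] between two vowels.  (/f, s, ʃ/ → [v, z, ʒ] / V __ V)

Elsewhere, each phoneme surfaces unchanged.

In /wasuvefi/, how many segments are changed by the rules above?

3

Segments that undergo a rule: /s/ → [z] (rule 4); /u/ → [uː] (rule 3); /f/ → [v] (rule 4).
All other segments surface unchanged.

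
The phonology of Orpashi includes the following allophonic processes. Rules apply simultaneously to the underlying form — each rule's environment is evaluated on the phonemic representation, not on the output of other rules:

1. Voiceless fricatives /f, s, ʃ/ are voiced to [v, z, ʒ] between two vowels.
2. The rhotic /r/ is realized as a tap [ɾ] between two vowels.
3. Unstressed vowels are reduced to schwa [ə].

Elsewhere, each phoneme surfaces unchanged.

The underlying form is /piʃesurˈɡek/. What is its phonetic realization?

Rule 3 applies to /i/ (between /p/ and /ʃ/: in an unstressed syllable) → [ə].
/ʃ/ (between /i/ and /e/) occurs between two vowels → [ʒ] by rule 1.
/e/ (between /ʃ/ and /s/) occurs in an unstressed syllable → [ə] by rule 3.
/s/ meets the environment for rule 1 (between two vowels) → [z].
/u/ — between /s/ and /r/, in an unstressed syllable — surfaces as [ə] (rule 3).
/r/ (between /u/ and /ɡ/) is in the target of rule 2 but the environment (between two vowels) is not met → [r].
/e/ (between /ɡ/ and /k/): rule 3 targets it, but not in an unstressed syllable → unchanged [e].

[pəʒəzərˈɡek]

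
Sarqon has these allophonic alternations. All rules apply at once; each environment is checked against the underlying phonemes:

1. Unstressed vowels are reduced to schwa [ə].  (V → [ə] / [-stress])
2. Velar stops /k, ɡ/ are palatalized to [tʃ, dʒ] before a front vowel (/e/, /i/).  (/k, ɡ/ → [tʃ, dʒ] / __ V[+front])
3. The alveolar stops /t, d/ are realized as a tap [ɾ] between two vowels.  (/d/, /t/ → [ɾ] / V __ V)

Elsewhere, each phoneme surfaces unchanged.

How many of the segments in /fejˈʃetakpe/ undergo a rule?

Segments that undergo a rule: /e/ → [ə] (rule 1); /t/ → [ɾ] (rule 3); /a/ → [ə] (rule 1); /e/ → [ə] (rule 1).
All other segments surface unchanged.

4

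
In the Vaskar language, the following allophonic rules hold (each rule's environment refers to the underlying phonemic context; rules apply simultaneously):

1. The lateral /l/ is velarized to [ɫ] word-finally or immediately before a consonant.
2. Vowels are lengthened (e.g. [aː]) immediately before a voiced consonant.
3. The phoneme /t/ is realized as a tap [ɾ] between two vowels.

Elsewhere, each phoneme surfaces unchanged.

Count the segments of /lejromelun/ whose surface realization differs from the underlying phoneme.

Segments that undergo a rule: /e/ → [eː] (rule 2); /o/ → [oː] (rule 2); /e/ → [eː] (rule 2); /u/ → [uː] (rule 2).
All other segments surface unchanged.

4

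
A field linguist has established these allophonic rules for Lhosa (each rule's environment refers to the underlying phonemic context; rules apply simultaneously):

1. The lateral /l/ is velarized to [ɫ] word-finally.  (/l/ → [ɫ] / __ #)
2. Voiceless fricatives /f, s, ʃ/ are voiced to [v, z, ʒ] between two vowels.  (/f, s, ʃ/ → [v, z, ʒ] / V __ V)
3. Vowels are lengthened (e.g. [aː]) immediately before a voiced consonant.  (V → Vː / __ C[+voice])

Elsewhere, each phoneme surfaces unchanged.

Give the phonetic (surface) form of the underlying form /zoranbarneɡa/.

[zoːraːnbaːrneːɡa]

/z/ (word-initial): no rule targets it → [z].
/o/ (between /z/ and /r/) occurs before a voiced consonant → [oː] by rule 3.
/r/ — not in any rule's target class → [r].
/a/ — between /r/ and /n/, before a voiced consonant — surfaces as [aː] (rule 3).
/n/ — not in any rule's target class → [n].
/b/ — not in any rule's target class → [b].
/a/ (between /b/ and /r/) occurs before a voiced consonant → [aː] by rule 3.
/r/ (between /a/ and /n/) is unaffected → [r].
/n/ — not in any rule's target class → [n].
/e/ (between /n/ and /ɡ/) occurs before a voiced consonant → [eː] by rule 3.
/ɡ/ (between /e/ and /a/): no rule targets it → [ɡ].
/a/ (word-final): rule 3 targets it, but not before a voiced consonant → unchanged [a].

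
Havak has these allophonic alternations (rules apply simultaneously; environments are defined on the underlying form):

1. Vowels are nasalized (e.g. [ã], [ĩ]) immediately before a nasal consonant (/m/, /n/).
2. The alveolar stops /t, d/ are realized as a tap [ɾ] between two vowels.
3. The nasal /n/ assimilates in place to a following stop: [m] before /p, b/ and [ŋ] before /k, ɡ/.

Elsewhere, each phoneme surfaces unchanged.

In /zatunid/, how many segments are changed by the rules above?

Segments that undergo a rule: /t/ → [ɾ] (rule 2); /u/ → [ũ] (rule 1).
All other segments surface unchanged.

2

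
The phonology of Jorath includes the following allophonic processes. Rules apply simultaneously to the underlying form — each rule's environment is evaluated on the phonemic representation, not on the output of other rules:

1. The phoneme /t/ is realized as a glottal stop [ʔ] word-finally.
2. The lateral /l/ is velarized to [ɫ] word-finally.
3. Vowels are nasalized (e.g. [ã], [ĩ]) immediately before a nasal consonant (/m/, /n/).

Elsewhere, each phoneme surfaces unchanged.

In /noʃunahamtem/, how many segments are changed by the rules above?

3

Segments that undergo a rule: /u/ → [ũ] (rule 3); /a/ → [ã] (rule 3); /e/ → [ẽ] (rule 3).
All other segments surface unchanged.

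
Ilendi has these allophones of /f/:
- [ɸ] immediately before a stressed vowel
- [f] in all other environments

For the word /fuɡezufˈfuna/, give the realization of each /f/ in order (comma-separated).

Occurrence 1 (position 1): no conditioning environment matches → elsewhere allophone [f].
Occurrence 2 (position 7): no conditioning environment matches → elsewhere allophone [f].
Occurrence 3 (position 8): immediately before a stressed vowel → [ɸ].

[f], [f], [ɸ]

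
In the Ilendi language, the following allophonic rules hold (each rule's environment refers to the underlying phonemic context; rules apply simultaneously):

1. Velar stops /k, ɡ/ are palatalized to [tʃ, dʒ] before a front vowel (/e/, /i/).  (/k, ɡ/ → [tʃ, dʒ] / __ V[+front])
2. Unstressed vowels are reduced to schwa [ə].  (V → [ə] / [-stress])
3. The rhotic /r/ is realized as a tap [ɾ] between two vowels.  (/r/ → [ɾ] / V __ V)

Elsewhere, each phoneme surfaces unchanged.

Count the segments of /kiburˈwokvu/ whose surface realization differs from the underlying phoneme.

Segments that undergo a rule: /k/ → [tʃ] (rule 1); /i/ → [ə] (rule 2); /u/ → [ə] (rule 2); /u/ → [ə] (rule 2).
All other segments surface unchanged.

4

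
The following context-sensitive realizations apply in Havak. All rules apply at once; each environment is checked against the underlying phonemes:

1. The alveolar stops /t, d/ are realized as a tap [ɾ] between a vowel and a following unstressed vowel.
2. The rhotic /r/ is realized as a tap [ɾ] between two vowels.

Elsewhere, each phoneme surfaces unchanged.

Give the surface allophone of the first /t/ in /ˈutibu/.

[ɾ]

/t/ meets the environment for rule 1 (between a vowel and a following unstressed vowel) → [ɾ].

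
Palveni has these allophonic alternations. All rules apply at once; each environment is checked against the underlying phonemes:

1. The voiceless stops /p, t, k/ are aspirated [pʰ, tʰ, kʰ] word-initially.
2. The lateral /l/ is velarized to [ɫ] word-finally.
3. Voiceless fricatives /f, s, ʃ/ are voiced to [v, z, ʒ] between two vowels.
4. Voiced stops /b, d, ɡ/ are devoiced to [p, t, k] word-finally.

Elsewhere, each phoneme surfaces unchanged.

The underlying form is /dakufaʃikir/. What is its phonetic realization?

[dakuvaʒikir]

/d/ — word-initial; rule 4 does not apply here → [d].
/a/ stays [a].
/k/ (between /a/ and /u/): rule 1 targets it, but not word-initially → unchanged [k].
/u/ (between /k/ and /f/) is unaffected → [u].
/f/ meets the environment for rule 3 (between two vowels) → [v].
/a/ (between /f/ and /ʃ/) is unaffected → [a].
/ʃ/ meets the environment for rule 3 (between two vowels) → [ʒ].
/i/ (between /ʃ/ and /k/) is unaffected → [i].
/k/ (between /i/ and /i/): rule 1 targets it, but not word-initially → unchanged [k].
/i/ — not in any rule's target class → [i].
/r/ (word-final) is unaffected → [r].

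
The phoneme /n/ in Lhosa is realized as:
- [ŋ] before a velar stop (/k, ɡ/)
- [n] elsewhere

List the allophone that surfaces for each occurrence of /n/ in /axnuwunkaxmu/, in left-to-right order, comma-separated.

Occurrence 1 (position 3): no conditioning environment matches → elsewhere allophone [n].
Occurrence 2 (position 7): before a velar stop → [ŋ].

[n], [ŋ]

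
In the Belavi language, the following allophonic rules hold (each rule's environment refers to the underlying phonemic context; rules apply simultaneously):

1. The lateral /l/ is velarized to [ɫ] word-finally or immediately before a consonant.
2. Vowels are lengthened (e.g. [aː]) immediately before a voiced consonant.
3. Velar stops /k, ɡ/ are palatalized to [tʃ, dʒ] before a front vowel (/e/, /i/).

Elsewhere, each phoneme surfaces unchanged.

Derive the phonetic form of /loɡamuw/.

/l/ (word-initial) fails the environment for rule 1, so it stays [l].
/o/ (between /l/ and /ɡ/): before a voiced consonant, so rule 2 applies → [oː].
/ɡ/ (between /o/ and /a/): rule 3 targets it, but not before a front vowel → unchanged [ɡ].
/a/ — between /ɡ/ and /m/, before a voiced consonant — surfaces as [aː] (rule 2).
/u/ (between /m/ and /w/) occurs before a voiced consonant → [uː] by rule 2.

[loːɡaːmuːw]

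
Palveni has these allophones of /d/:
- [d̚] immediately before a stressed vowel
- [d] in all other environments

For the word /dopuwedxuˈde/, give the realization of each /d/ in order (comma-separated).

[d], [d], [d̚]

Occurrence 1 (position 1): no conditioning environment matches → elsewhere allophone [d].
Occurrence 2 (position 7): no conditioning environment matches → elsewhere allophone [d].
Occurrence 3 (position 10): immediately before a stressed vowel → [d̚].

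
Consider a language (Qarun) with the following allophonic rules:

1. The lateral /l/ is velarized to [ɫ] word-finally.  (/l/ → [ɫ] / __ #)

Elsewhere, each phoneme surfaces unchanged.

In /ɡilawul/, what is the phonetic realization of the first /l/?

[l]

/l/ — between /i/ and /a/; rule 1 does not apply here → [l].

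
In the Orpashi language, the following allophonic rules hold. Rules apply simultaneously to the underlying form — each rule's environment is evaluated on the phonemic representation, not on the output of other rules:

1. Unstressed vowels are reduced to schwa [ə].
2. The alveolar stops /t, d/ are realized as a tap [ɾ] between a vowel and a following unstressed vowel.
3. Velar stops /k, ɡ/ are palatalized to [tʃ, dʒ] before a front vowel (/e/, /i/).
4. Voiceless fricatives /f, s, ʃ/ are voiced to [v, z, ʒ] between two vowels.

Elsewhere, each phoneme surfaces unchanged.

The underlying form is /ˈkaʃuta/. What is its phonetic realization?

[ˈkaʒəɾə]

/k/ — word-initial; rule 3 does not apply here → [k].
/a/ (between /k/ and /ʃ/): rule 1 targets it, but not in an unstressed syllable → unchanged [a].
/ʃ/ meets the environment for rule 4 (between two vowels) → [ʒ].
/u/ — between /ʃ/ and /t/, in an unstressed syllable — surfaces as [ə] (rule 1).
/t/ (between /u/ and /a/): between a vowel and a following unstressed vowel, so rule 2 applies → [ɾ].
/a/ (word-final): in an unstressed syllable, so rule 1 applies → [ə].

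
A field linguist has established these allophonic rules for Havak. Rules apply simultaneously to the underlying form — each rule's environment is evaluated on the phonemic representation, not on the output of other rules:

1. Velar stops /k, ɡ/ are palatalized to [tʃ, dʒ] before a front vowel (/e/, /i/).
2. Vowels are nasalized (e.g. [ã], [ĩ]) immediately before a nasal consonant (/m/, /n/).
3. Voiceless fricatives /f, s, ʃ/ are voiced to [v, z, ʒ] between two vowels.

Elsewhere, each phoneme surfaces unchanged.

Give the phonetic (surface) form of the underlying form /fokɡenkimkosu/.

/f/ (word-initial): rule 3 targets it, but not between two vowels → unchanged [f].
/o/ (between /f/ and /k/) is in the target of rule 2 but the environment (before a nasal consonant) is not met → [o].
/k/ (between /o/ and /ɡ/) is in the target of rule 1 but the environment (before a front vowel) is not met → [k].
/ɡ/ (between /k/ and /e/): before a front vowel, so rule 1 applies → [dʒ].
/e/ — between /ɡ/ and /n/, before a nasal consonant — surfaces as [ẽ] (rule 2).
/k/ (between /n/ and /i/): before a front vowel, so rule 1 applies → [tʃ].
Rule 2 applies to /i/ (between /k/ and /m/: before a nasal consonant) → [ĩ].
/k/ (between /m/ and /o/): rule 1 targets it, but not before a front vowel → unchanged [k].
/o/ (between /k/ and /s/) fails the environment for rule 2, so it stays [o].
/s/ meets the environment for rule 3 (between two vowels) → [z].
/u/ (word-final) fails the environment for rule 2, so it stays [u].

[fokdʒẽntʃĩmkozu]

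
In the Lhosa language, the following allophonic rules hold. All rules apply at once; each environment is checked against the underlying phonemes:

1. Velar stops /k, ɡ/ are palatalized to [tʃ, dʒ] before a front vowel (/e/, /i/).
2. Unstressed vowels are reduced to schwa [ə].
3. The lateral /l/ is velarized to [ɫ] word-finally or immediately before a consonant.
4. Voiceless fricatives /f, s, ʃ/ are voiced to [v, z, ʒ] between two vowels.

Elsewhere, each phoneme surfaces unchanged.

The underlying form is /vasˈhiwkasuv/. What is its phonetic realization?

[vəsˈhiwkəzəv]

/v/ stays [v].
/a/ (between /v/ and /s/) occurs in an unstressed syllable → [ə] by rule 2.
/s/ — between /a/ and /h/; rule 4 does not apply here → [s].
/h/ — not in any rule's target class → [h].
/i/ (between /h/ and /w/) is in the target of rule 2 but the environment (in an unstressed syllable) is not met → [i].
/w/ — not in any rule's target class → [w].
/k/ (between /w/ and /a/) is in the target of rule 1 but the environment (before a front vowel) is not met → [k].
/a/ (between /k/ and /s/): in an unstressed syllable, so rule 2 applies → [ə].
/s/ meets the environment for rule 4 (between two vowels) → [z].
/u/ (between /s/ and /v/) occurs in an unstressed syllable → [ə] by rule 2.
/v/ — not in any rule's target class → [v].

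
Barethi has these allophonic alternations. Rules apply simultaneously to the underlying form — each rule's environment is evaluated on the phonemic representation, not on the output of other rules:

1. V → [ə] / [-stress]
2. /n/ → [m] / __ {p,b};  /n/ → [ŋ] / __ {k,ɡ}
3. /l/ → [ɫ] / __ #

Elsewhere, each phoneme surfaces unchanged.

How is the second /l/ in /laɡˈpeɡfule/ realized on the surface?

[l]

/l/ — between /u/ and /e/; rule 3 does not apply here → [l].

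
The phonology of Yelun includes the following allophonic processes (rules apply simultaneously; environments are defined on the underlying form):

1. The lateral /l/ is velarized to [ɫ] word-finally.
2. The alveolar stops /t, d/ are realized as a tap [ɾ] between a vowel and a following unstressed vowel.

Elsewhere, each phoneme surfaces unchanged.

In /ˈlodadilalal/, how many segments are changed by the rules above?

3

Segments that undergo a rule: /d/ → [ɾ] (rule 2); /d/ → [ɾ] (rule 2); /l/ → [ɫ] (rule 1).
All other segments surface unchanged.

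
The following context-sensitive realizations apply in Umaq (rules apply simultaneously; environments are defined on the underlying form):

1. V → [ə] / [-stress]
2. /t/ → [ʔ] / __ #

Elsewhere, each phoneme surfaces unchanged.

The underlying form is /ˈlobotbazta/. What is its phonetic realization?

[ˈlobətbəztə]

/l/ (word-initial): no rule targets it → [l].
/o/ (between /l/ and /b/) fails the environment for rule 1, so it stays [o].
/b/ stays [b].
/o/ meets the environment for rule 1 (in an unstressed syllable) → [ə].
/t/ (between /o/ and /b/) fails the environment for rule 2, so it stays [t].
/b/ (between /t/ and /a/): no rule targets it → [b].
/a/ meets the environment for rule 1 (in an unstressed syllable) → [ə].
/z/ (between /a/ and /t/) is unaffected → [z].
/t/ (between /z/ and /a/): rule 2 targets it, but not word-finally → unchanged [t].
/a/ (word-final): in an unstressed syllable, so rule 1 applies → [ə].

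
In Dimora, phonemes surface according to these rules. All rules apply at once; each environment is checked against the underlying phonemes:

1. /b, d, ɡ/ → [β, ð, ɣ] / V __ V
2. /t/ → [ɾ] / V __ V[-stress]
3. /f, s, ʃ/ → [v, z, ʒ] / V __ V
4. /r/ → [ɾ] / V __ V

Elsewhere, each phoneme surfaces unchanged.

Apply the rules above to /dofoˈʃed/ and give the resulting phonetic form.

/d/ (word-initial) is in the target of rule 1 but the environment (between two vowels) is not met → [d].
/o/ (between /d/ and /f/): no rule targets it → [o].
/f/ (between /o/ and /o/) occurs between two vowels → [v] by rule 3.
/o/ (between /f/ and /ʃ/) is unaffected → [o].
Rule 3 applies to /ʃ/ (between /o/ and /e/: between two vowels) → [ʒ].
/e/ — not in any rule's target class → [e].
/d/ — word-final; rule 1 does not apply here → [d].

[dovoˈʒed]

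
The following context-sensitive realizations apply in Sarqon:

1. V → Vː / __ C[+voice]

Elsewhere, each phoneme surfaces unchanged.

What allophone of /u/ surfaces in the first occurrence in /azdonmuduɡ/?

/u/ — between /m/ and /d/, before a voiced consonant — surfaces as [uː] (rule 1).

[uː]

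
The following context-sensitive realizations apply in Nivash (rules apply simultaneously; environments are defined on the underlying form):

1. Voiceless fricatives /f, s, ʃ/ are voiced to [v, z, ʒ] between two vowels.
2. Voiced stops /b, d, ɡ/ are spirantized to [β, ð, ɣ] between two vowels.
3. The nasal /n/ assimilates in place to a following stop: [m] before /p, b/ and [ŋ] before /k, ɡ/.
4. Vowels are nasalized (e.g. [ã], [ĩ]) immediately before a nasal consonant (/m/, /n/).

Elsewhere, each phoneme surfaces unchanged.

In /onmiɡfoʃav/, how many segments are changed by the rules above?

2

Segments that undergo a rule: /o/ → [õ] (rule 4); /ʃ/ → [ʒ] (rule 1).
All other segments surface unchanged.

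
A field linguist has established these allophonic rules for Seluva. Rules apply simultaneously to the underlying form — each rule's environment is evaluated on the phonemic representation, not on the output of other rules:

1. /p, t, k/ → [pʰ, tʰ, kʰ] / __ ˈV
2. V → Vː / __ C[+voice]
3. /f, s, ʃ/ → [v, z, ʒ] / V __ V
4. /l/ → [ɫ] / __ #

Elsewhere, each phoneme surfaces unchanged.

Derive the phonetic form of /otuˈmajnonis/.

[otuːˈmaːjnoːnis]

/o/ — word-initial; rule 2 does not apply here → [o].
/t/ (between /o/ and /u/): rule 1 targets it, but not immediately before a stressed vowel → unchanged [t].
Rule 2 applies to /u/ (between /t/ and /m/: before a voiced consonant) → [uː].
/m/ — not in any rule's target class → [m].
/a/ — between /m/ and /j/, before a voiced consonant — surfaces as [aː] (rule 2).
/j/ (between /a/ and /n/) is unaffected → [j].
/n/ stays [n].
/o/ meets the environment for rule 2 (before a voiced consonant) → [oː].
/n/ stays [n].
/i/ (between /n/ and /s/): rule 2 targets it, but not before a voiced consonant → unchanged [i].
/s/ (word-final): rule 3 targets it, but not between two vowels → unchanged [s].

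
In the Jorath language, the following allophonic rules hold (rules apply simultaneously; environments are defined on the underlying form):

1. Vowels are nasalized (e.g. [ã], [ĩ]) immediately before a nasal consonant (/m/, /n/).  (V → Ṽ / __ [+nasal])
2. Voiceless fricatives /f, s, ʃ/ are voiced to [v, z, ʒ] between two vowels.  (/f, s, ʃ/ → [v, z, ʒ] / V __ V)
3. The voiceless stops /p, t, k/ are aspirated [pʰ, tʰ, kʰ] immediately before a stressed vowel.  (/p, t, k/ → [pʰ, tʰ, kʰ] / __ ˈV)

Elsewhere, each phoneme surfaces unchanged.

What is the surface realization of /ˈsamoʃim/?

/s/ (word-initial) fails the environment for rule 2, so it stays [s].
/a/ meets the environment for rule 1 (before a nasal consonant) → [ã].
/m/ — not in any rule's target class → [m].
/o/ (between /m/ and /ʃ/) is in the target of rule 1 but the environment (before a nasal consonant) is not met → [o].
/ʃ/ (between /o/ and /i/): between two vowels, so rule 2 applies → [ʒ].
/i/ — between /ʃ/ and /m/, before a nasal consonant — surfaces as [ĩ] (rule 1).
/m/ — not in any rule's target class → [m].

[ˈsãmoʒĩm]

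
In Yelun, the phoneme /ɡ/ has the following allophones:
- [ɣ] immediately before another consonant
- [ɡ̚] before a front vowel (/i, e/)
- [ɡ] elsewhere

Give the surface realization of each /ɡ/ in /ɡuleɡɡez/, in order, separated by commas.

Occurrence 1 (position 1): no conditioning environment matches → elsewhere allophone [ɡ].
Occurrence 2 (position 5): immediately before another consonant → [ɣ].
Occurrence 3 (position 6): before a front vowel (/i, e/) → [ɡ̚].

[ɡ], [ɣ], [ɡ̚]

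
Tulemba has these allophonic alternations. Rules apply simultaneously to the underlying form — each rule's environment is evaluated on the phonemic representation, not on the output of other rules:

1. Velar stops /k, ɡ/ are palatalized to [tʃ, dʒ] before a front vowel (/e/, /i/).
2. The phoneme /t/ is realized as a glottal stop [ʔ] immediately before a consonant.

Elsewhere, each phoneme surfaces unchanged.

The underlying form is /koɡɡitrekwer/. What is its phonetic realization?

/k/ (word-initial) fails the environment for rule 1, so it stays [k].
/o/ (between /k/ and /ɡ/): no rule targets it → [o].
/ɡ/ (between /o/ and /ɡ/): rule 1 targets it, but not before a front vowel → unchanged [ɡ].
/ɡ/ (between /ɡ/ and /i/): before a front vowel, so rule 1 applies → [dʒ].
/i/ stays [i].
/t/ — between /i/ and /r/, immediately before a consonant — surfaces as [ʔ] (rule 2).
/r/ — not in any rule's target class → [r].
/e/ stays [e].
/k/ (between /e/ and /w/) fails the environment for rule 1, so it stays [k].
/w/ (between /k/ and /e/): no rule targets it → [w].
/e/ (between /w/ and /r/) is unaffected → [e].
/r/ — not in any rule's target class → [r].

[koɡdʒiʔrekwer]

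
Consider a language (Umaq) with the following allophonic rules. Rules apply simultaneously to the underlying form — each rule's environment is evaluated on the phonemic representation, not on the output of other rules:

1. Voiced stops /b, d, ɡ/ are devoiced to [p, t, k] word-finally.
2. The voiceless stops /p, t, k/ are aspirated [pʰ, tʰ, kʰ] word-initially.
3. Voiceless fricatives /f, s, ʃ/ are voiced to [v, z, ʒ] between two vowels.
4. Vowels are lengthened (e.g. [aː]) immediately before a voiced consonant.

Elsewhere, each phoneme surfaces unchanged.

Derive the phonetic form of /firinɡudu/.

[fiːriːnɡuːdu]

/f/ (word-initial) is in the target of rule 3 but the environment (between two vowels) is not met → [f].
/i/ (between /f/ and /r/): before a voiced consonant, so rule 4 applies → [iː].
/r/ — not in any rule's target class → [r].
/i/ meets the environment for rule 4 (before a voiced consonant) → [iː].
/n/ stays [n].
/ɡ/ (between /n/ and /u/) is in the target of rule 1 but the environment (word-finally) is not met → [ɡ].
/u/ (between /ɡ/ and /d/): before a voiced consonant, so rule 4 applies → [uː].
/d/ (between /u/ and /u/): rule 1 targets it, but not word-finally → unchanged [d].
/u/ (word-final) fails the environment for rule 4, so it stays [u].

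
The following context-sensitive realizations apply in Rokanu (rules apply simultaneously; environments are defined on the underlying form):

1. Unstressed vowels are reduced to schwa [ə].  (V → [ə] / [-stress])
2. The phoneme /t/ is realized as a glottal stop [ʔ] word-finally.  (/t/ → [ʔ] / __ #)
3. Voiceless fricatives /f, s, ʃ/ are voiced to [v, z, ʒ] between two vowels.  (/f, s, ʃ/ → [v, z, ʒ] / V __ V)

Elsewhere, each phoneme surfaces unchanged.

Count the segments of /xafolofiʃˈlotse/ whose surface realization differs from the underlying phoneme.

Segments that undergo a rule: /a/ → [ə] (rule 1); /f/ → [v] (rule 3); /o/ → [ə] (rule 1); /o/ → [ə] (rule 1); /f/ → [v] (rule 3); /i/ → [ə] (rule 1); /e/ → [ə] (rule 1).
All other segments surface unchanged.

7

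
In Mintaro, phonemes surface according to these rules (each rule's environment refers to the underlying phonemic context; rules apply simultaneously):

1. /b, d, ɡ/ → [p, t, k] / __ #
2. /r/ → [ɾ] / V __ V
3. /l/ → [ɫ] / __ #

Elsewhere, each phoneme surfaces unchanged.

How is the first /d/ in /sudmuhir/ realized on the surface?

[d]

/d/ (between /u/ and /m/) fails the environment for rule 1, so it stays [d].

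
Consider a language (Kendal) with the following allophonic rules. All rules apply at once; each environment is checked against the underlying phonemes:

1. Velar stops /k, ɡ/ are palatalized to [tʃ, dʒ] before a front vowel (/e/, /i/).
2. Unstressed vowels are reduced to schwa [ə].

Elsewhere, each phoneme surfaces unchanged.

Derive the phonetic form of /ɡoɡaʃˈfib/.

/ɡ/ (word-initial) fails the environment for rule 1, so it stays [ɡ].
/o/ meets the environment for rule 2 (in an unstressed syllable) → [ə].
/ɡ/ (between /o/ and /a/): rule 1 targets it, but not before a front vowel → unchanged [ɡ].
/a/ (between /ɡ/ and /ʃ/): in an unstressed syllable, so rule 2 applies → [ə].
/ʃ/ (between /a/ and /f/): no rule targets it → [ʃ].
/f/ — not in any rule's target class → [f].
/i/ — between /f/ and /b/; rule 2 does not apply here → [i].
/b/ (word-final): no rule targets it → [b].

[ɡəɡəʃˈfib]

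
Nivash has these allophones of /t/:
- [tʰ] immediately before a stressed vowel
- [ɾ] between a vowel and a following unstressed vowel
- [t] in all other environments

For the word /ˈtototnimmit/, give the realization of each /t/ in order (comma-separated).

[tʰ], [ɾ], [t], [t]

Occurrence 1 (position 1): immediately before a stressed vowel → [tʰ].
Occurrence 2 (position 3): between a vowel and an unstressed vowel → [ɾ].
Occurrence 3 (position 5): no conditioning environment matches → elsewhere allophone [t].
Occurrence 4 (position 11): no conditioning environment matches → elsewhere allophone [t].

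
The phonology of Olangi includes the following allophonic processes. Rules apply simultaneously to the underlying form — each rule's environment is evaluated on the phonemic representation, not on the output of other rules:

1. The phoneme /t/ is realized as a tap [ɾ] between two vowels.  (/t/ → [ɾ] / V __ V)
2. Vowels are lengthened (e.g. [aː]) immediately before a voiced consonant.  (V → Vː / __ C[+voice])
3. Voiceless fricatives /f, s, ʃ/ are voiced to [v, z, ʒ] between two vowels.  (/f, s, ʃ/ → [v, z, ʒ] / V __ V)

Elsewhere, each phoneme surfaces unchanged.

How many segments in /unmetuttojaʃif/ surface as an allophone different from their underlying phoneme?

4

Segments that undergo a rule: /u/ → [uː] (rule 2); /t/ → [ɾ] (rule 1); /o/ → [oː] (rule 2); /ʃ/ → [ʒ] (rule 3).
All other segments surface unchanged.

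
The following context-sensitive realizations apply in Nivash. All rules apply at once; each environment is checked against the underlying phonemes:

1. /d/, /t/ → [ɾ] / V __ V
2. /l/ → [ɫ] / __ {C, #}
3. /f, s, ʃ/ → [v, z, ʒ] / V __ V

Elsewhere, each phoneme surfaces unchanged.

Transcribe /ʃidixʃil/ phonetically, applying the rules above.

[ʃiɾixʃiɫ]

/ʃ/ (word-initial) fails the environment for rule 3, so it stays [ʃ].
/i/ — not in any rule's target class → [i].
/d/ (between /i/ and /i/): between two vowels, so rule 1 applies → [ɾ].
/i/ stays [i].
/x/ (between /i/ and /ʃ/): no rule targets it → [x].
/ʃ/ — between /x/ and /i/; rule 3 does not apply here → [ʃ].
/i/ (between /ʃ/ and /l/) is unaffected → [i].
/l/ — word-final, word-finally or immediately before a consonant — surfaces as [ɫ] (rule 2).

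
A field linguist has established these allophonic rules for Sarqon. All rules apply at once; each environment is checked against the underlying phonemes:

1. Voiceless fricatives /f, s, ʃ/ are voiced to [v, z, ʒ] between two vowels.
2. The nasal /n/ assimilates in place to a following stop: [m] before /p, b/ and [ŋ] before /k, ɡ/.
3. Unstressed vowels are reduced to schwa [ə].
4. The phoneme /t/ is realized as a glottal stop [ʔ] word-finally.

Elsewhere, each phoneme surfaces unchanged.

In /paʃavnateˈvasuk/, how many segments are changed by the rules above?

7

Segments that undergo a rule: /a/ → [ə] (rule 3); /ʃ/ → [ʒ] (rule 1); /a/ → [ə] (rule 3); /a/ → [ə] (rule 3); /e/ → [ə] (rule 3); /s/ → [z] (rule 1); /u/ → [ə] (rule 3).
All other segments surface unchanged.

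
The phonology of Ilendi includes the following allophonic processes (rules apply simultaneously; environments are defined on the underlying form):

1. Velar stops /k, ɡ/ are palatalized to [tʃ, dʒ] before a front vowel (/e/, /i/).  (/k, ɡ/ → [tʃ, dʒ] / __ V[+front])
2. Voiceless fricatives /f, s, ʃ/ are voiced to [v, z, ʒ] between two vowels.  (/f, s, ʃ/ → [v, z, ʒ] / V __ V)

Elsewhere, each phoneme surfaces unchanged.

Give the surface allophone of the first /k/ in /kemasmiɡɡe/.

[tʃ]

/k/ (word-initial): before a front vowel, so rule 1 applies → [tʃ].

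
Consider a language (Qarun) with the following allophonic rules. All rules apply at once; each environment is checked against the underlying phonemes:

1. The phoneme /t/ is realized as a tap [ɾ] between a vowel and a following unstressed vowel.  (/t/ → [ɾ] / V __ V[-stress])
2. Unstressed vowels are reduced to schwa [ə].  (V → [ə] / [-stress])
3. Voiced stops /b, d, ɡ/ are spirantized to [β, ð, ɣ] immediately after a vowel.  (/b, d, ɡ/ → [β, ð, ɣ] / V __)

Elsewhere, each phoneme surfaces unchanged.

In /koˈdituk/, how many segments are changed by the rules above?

4

Segments that undergo a rule: /o/ → [ə] (rule 2); /d/ → [ð] (rule 3); /t/ → [ɾ] (rule 1); /u/ → [ə] (rule 2).
All other segments surface unchanged.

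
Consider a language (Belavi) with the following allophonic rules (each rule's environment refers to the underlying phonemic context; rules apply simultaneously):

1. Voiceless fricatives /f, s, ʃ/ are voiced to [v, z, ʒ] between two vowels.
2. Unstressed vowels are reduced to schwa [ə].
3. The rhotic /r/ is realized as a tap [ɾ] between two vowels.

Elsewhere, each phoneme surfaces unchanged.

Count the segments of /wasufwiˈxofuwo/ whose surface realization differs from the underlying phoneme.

7

Segments that undergo a rule: /a/ → [ə] (rule 2); /s/ → [z] (rule 1); /u/ → [ə] (rule 2); /i/ → [ə] (rule 2); /f/ → [v] (rule 1); /u/ → [ə] (rule 2); /o/ → [ə] (rule 2).
All other segments surface unchanged.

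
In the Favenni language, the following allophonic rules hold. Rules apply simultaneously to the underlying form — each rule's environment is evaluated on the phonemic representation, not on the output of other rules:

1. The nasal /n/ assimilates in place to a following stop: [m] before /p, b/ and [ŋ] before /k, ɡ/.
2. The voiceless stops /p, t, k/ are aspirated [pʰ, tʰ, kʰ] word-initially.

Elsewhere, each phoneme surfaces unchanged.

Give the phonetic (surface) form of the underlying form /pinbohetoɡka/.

[pʰimbohetoɡka]

/p/ (word-initial) occurs word-initially → [pʰ] by rule 2.
/i/ — not in any rule's target class → [i].
Rule 1 applies to /n/ (between /i/ and /b/: before a labial or velar stop) → [m].
/b/ — not in any rule's target class → [b].
/o/ stays [o].
/h/ (between /o/ and /e/) is unaffected → [h].
/e/ stays [e].
/t/ (between /e/ and /o/): rule 2 targets it, but not word-initially → unchanged [t].
/o/ (between /t/ and /ɡ/): no rule targets it → [o].
/ɡ/ (between /o/ and /k/): no rule targets it → [ɡ].
/k/ (between /ɡ/ and /a/) is in the target of rule 2 but the environment (word-initially) is not met → [k].
/a/ stays [a].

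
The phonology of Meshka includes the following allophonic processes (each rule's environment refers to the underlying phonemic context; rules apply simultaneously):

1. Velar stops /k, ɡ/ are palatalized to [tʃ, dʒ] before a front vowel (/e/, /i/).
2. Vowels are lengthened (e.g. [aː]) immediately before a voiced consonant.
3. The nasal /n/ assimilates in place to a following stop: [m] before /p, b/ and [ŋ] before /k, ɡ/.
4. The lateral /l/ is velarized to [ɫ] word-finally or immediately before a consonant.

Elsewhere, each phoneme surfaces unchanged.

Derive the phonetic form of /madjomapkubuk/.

Rule 2 applies to /a/ (between /m/ and /d/: before a voiced consonant) → [aː].
/o/ (between /j/ and /m/): before a voiced consonant, so rule 2 applies → [oː].
/a/ (between /m/ and /p/) is in the target of rule 2 but the environment (before a voiced consonant) is not met → [a].
/k/ — between /p/ and /u/; rule 1 does not apply here → [k].
/u/ (between /k/ and /b/) occurs before a voiced consonant → [uː] by rule 2.
/u/ (between /b/ and /k/): rule 2 targets it, but not before a voiced consonant → unchanged [u].
/k/ (word-final) is in the target of rule 1 but the environment (before a front vowel) is not met → [k].

[maːdjoːmapkuːbuk]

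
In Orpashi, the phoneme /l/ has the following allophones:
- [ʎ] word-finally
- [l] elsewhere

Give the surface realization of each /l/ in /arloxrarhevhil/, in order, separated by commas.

[l], [ʎ]

Occurrence 1 (position 3): no conditioning environment matches → elsewhere allophone [l].
Occurrence 2 (position 14): word-finally → [ʎ].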